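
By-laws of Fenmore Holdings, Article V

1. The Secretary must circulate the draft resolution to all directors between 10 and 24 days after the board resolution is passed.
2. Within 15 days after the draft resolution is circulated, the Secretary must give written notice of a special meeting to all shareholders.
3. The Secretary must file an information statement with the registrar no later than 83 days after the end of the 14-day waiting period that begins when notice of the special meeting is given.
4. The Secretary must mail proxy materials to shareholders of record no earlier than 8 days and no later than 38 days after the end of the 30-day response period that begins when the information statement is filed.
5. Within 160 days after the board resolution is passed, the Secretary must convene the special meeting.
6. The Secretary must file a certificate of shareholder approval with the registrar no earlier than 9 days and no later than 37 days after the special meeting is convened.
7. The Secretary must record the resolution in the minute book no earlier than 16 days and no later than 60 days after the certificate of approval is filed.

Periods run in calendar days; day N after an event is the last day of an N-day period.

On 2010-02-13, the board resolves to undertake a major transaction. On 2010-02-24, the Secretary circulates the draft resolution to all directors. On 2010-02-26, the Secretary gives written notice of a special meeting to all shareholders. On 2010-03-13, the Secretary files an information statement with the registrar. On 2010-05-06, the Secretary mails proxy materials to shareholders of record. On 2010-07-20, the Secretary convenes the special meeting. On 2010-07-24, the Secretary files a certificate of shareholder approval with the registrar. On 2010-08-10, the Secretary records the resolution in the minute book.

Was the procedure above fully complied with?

No

Step 1 — 10 and 24 days from 2010-02-13 (when the board resolution is passed) are 2010-02-23 and 2010-03-09 respectively; 2010-02-24 falls inside that range.
Step 2 — counting 15 days from 2010-02-24 (when the draft resolution is circulated) gives a deadline of 2010-03-11; 2010-02-26 is within that limit.
Step 3 — counting 83 days from 2010-03-12 (end of the 14-day waiting period, which began when notice of the special meeting is given on 2010-02-26) gives a deadline of 2010-06-03; 2010-03-13 is within that limit.
Step 4 — 8 and 38 days from 2010-04-12 (end of the 30-day response period, which began when the information statement is filed on 2010-03-13) are 2010-04-20 and 2010-05-20 respectively; 2010-05-06 falls inside that range.
Step 5 — counting 160 days from 2010-02-13 (when the board resolution is passed) gives a deadline of 2010-07-23; 2010-07-20 is within that limit.
Step 6 — 9 and 37 days from 2010-07-20 (when the special meeting is convened) are 2010-07-29 and 2010-08-26 respectively; done 2010-07-24 — 5 days before the window opened.
The procedure was therefore not followed at step 6.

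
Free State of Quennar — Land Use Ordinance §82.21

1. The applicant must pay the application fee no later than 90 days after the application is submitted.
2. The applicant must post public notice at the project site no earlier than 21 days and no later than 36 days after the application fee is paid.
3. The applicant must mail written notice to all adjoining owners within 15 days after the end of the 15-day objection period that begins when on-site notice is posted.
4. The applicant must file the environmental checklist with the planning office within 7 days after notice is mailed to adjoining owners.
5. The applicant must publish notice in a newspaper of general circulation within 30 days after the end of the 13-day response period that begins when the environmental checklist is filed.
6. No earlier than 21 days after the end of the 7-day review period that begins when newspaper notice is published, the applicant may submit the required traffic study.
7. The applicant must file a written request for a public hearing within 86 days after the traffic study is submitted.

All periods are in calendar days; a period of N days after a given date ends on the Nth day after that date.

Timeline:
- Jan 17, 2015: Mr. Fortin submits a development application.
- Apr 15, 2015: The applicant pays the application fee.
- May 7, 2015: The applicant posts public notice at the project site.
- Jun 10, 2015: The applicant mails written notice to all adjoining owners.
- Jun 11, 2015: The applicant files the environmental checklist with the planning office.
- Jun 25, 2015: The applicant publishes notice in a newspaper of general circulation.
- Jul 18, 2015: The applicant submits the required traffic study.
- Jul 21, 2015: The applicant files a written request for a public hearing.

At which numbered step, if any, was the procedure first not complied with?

Step 3

Step 1 — counting 90 days from Jan 17, 2015 (when the application is submitted) gives a deadline of Apr 17, 2015; Apr 15, 2015 is within that limit.
Step 2 — 21 and 36 days from Apr 15, 2015 (when the application fee is paid) are May 6, 2015 and May 21, 2015 respectively; May 7, 2015 falls inside that range.
Step 3 — counting 15 days from May 22, 2015 (end of the 15-day objection period, which began when on-site notice is posted on May 7, 2015) gives a deadline of Jun 6, 2015; done Jun 10, 2015 — 4 days late.
The analysis stops there.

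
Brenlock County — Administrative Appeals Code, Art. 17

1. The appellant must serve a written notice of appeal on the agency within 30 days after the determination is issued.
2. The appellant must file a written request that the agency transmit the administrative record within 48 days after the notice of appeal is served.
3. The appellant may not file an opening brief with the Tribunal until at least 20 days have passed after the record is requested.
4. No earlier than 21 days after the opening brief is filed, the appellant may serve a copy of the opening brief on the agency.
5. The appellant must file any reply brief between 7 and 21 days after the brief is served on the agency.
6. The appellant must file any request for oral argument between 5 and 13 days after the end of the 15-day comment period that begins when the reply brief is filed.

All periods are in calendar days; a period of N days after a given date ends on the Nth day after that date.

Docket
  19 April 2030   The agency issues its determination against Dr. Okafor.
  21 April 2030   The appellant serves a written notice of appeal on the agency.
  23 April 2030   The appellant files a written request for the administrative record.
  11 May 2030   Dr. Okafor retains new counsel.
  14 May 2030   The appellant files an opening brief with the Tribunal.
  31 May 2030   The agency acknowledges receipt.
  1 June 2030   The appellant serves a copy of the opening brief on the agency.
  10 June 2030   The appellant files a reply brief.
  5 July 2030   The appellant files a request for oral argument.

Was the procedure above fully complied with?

Step 1 — counting 30 days from 19 April 2030 (when the determination is issued) gives a deadline of 19 May 2030; done 21 April 2030 — timely.
Step 2 — counting 48 days from 21 April 2030 (when the notice of appeal is served) gives a deadline of 8 June 2030; 23 April 2030 is within that limit.
Step 3 — must wait 20 days from 23 April 2030 (when the record is requested), so not before 13 May 2030; done 14 May 2030, after the minimum wait.
Step 4 — must wait 21 days from 14 May 2030 (when the opening brief is filed), so not before 4 June 2030; done 1 June 2030 — 3 days too early.
The analysis stops there.

No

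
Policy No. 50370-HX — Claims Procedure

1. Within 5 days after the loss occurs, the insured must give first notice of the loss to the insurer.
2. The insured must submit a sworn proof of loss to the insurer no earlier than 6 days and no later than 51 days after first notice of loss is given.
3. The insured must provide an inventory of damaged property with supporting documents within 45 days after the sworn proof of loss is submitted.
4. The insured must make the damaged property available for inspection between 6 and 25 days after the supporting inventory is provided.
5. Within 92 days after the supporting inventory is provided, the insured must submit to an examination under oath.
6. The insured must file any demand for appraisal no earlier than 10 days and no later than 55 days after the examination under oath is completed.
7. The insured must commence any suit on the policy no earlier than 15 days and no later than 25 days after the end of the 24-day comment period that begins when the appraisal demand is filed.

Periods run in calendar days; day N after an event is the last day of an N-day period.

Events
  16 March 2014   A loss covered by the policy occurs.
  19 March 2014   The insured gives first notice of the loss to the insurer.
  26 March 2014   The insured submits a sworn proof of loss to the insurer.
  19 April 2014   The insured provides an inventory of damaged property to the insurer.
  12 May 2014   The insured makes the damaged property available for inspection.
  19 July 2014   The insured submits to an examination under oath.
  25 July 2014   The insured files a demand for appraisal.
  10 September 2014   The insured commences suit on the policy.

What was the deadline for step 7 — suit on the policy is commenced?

The appraisal demand is filed on 25 July 2014; the 24-day comment period therefore ends 18 August 2014, and step 7 runs from that date. The window is 15–25 days after 18 August 2014; it closes on 12 September 2014.

12 September 2014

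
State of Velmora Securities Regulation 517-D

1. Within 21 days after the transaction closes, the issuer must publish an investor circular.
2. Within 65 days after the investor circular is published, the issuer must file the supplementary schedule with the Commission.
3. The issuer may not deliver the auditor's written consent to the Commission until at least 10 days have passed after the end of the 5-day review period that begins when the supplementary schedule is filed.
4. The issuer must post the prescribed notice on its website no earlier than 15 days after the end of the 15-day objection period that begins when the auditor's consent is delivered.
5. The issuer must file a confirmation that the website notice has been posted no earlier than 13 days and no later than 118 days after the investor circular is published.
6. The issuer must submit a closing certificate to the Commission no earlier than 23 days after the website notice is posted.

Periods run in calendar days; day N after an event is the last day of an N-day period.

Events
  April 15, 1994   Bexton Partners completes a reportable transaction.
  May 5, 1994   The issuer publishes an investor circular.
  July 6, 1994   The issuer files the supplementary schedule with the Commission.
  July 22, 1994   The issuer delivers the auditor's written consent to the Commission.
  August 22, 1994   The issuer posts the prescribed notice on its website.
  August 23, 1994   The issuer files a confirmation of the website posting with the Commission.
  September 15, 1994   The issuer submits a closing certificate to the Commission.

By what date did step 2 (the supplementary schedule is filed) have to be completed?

Step 2 runs from May 5, 1994, when the investor circular is published. 65 days after May 5, 1994 is July 9, 1994.

July 9, 1994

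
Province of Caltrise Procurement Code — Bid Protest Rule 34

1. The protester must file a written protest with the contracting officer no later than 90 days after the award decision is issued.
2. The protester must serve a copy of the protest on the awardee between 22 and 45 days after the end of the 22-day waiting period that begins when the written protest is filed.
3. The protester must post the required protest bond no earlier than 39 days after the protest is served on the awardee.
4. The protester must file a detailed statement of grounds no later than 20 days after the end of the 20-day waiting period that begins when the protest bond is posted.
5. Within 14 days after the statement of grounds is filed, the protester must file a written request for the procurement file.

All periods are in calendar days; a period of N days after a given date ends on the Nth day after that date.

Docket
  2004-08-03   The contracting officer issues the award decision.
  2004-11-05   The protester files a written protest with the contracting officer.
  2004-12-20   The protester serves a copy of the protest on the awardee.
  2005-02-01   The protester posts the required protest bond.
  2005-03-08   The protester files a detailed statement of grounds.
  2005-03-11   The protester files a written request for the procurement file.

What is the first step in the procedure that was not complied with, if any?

Step 1

Step 1: 90 days after 2004-08-03 (when the award decision is issued) is 2004-11-01; not done until 2004-11-05, 4 days after the deadline.
The analysis stops there.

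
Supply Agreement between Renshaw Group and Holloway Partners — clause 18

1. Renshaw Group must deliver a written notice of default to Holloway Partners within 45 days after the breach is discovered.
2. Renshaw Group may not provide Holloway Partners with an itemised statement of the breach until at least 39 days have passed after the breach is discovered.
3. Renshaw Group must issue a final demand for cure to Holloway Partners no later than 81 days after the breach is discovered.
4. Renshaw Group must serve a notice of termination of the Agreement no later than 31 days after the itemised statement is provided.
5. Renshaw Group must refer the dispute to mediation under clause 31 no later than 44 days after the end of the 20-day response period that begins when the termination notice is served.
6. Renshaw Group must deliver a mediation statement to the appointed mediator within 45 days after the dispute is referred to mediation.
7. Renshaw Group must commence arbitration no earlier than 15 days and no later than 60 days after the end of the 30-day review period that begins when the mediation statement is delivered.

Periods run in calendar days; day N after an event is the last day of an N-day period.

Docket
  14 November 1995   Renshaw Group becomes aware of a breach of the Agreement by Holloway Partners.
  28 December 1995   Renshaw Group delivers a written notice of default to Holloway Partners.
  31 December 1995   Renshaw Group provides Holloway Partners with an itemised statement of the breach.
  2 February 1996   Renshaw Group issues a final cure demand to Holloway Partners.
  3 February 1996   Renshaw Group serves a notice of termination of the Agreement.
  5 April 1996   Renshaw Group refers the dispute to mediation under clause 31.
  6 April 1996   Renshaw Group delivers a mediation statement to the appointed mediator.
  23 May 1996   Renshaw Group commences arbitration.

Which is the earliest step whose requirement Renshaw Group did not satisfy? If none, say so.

(1) due by 14 November 1995 + 45 days = 29 December 1995; 28 December 1995 is within that limit.
(2) permitted from 14 November 1995 + 39 days = 23 December 1995 onward; done 31 December 1995, after the minimum wait.
(3) due by 14 November 1995 + 81 days = 3 February 1996; completed 2 February 1996, before the deadline.
(4) due by 31 December 1995 + 31 days = 31 January 1996; not done until 3 February 1996, 3 days after the deadline.
Later steps need not be reached.

Step 4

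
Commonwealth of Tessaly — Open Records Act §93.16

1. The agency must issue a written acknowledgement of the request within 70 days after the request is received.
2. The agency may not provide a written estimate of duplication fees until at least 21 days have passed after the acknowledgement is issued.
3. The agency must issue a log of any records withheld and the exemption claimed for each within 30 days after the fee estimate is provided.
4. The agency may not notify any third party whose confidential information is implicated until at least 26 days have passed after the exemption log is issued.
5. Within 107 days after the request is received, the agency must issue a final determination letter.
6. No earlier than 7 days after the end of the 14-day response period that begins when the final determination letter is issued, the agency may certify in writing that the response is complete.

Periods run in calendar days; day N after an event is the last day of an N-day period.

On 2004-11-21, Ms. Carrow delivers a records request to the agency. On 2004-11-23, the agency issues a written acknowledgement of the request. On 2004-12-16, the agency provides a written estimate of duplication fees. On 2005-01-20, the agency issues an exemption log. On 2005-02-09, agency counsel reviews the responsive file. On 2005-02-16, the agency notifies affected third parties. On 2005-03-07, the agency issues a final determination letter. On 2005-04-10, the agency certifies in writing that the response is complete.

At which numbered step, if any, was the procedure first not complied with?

(1) due by 2004-11-21 + 70 days = 2005-01-30; done 2004-11-23 — timely.
(2) permitted from 2004-11-23 + 21 days = 2004-12-14 onward; done 2004-12-16 — permitted.
(3) due by 2004-12-16 + 30 days = 2005-01-15; done 2005-01-20 — 5 days late.

Step 3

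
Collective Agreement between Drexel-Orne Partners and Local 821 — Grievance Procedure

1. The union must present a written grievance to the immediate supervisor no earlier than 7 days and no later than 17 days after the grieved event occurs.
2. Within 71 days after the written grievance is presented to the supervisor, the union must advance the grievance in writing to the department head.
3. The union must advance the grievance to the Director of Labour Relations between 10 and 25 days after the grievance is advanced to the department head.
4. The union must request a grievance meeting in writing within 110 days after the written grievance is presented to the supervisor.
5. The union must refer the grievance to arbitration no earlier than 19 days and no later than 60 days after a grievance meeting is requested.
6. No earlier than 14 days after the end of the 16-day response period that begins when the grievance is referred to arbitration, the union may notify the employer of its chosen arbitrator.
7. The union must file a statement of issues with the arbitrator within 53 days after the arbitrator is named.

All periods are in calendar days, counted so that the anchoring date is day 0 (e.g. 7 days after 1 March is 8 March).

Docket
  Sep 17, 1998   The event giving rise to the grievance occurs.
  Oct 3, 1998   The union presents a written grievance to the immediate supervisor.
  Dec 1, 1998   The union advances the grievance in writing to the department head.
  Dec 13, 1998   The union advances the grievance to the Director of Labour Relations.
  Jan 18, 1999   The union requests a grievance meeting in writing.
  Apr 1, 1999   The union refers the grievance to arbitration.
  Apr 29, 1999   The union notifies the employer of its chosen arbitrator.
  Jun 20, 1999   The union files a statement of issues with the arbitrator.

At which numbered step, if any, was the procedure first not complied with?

Step 1 — 7 and 17 days from Sep 17, 1998 (when the grieved event occurs) are Sep 24, 1998 and Oct 4, 1998 respectively; done Oct 3, 1998 — within the window.
Step 2 — counting 71 days from Oct 3, 1998 (when the written grievance is presented to the supervisor) gives a deadline of Dec 13, 1998; completed Dec 1, 1998, before the deadline.
Step 3 — 10 and 25 days from Dec 1, 1998 (when the grievance is advanced to the department head) are Dec 11, 1998 and Dec 26, 1998 respectively; Dec 13, 1998 falls inside that range.
Step 4 — counting 110 days from Oct 3, 1998 (when the written grievance is presented to the supervisor) gives a deadline of Jan 21, 1999; Jan 18, 1999 is within that limit.
Step 5 — 19 and 60 days from Jan 18, 1999 (when a grievance meeting is requested) are Feb 6, 1999 and Mar 19, 1999 respectively; done Apr 1, 1999 — 13 days after the window closed.

Step 5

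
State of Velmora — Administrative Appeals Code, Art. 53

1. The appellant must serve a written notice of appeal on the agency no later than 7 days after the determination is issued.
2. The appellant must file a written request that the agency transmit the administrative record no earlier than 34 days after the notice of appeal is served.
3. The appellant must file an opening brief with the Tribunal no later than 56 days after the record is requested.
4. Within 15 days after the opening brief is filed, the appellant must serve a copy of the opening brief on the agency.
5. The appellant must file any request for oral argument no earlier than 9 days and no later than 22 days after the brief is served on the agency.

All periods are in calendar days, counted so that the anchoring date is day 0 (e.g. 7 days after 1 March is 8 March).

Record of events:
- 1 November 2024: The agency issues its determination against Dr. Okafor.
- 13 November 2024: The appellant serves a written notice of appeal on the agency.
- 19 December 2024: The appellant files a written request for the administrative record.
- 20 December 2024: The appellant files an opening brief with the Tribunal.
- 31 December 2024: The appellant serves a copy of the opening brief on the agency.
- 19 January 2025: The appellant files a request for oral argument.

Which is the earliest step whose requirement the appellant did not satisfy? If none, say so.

Step 1: 7 days after 1 November 2024 (when the determination is issued) is 8 November 2024; 13 November 2024 misses that deadline by 5 days.
That is the first point of non-compliance.

Step 1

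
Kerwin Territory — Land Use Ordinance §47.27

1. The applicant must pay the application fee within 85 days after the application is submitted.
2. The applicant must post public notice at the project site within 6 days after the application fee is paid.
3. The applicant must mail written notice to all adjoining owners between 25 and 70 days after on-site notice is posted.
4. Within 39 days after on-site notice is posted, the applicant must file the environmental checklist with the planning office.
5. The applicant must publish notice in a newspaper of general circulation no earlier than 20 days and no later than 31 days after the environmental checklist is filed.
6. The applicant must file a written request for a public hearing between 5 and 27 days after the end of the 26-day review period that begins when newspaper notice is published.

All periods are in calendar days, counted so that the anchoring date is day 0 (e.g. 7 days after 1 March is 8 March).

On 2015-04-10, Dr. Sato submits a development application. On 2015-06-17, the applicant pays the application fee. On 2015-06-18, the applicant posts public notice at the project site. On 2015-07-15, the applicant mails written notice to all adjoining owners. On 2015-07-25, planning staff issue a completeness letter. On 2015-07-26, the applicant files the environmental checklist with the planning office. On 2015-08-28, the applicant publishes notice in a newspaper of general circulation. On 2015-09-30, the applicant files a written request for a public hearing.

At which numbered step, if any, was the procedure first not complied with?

Step 1: 85 days after 2015-04-10 (when the application is submitted) is 2015-07-04; 2015-06-17 is within that limit.
Step 2: 6 days after 2015-06-17 (when the application fee is paid) is 2015-06-23; completed 2015-06-18, before the deadline.
Step 3: the window is 25–70 days after 2015-06-18 (when on-site notice is posted), so 2015-07-13 through 2015-08-27; 2015-07-15 falls inside that range.
Step 4: 39 days after 2015-06-18 (when on-site notice is posted) is 2015-07-27; completed 2015-07-26, before the deadline.
Step 5: the window is 20–31 days after 2015-07-26 (when the environmental checklist is filed), so 2015-08-15 through 2015-08-26; done 2015-08-28 — 2 days after the window closed.
That is the first point of non-compliance.

Step 5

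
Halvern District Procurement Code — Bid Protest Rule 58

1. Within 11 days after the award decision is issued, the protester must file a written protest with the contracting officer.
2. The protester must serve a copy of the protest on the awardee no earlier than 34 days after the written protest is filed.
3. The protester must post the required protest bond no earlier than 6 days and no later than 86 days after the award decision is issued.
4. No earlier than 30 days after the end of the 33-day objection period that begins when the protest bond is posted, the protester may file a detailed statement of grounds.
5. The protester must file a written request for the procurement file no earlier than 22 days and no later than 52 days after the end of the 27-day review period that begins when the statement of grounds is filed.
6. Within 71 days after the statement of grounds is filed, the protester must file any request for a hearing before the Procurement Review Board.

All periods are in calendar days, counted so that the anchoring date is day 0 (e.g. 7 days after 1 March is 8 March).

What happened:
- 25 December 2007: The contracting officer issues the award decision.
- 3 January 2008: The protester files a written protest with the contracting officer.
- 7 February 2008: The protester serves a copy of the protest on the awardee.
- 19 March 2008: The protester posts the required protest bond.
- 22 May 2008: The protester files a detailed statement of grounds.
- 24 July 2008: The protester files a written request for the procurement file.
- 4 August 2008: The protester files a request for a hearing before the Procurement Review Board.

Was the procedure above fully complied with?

(1) due by 25 December 2007 + 11 days = 5 January 2008; done 3 January 2008 — timely.
(2) permitted from 3 January 2008 + 34 days = 6 February 2008 onward; done 7 February 2008, after the minimum wait.
(3) the permitted window runs from 25 December 2007 + 6 = 31 December 2007 to 25 December 2007 + 86 = 20 March 2008; 19 March 2008 falls inside that range.
(4) permitted from 21 April 2008 + 30 days = 21 May 2008 onward; done 22 May 2008, after the minimum wait.
(5) the permitted window runs from 18 June 2008 + 22 = 10 July 2008 to 18 June 2008 + 52 = 9 August 2008; 24 July 2008 falls inside that range.
(6) due by 22 May 2008 + 71 days = 1 August 2008; 4 August 2008 misses that deadline by 3 days.
No need to go further; step 6 was not satisfied.

No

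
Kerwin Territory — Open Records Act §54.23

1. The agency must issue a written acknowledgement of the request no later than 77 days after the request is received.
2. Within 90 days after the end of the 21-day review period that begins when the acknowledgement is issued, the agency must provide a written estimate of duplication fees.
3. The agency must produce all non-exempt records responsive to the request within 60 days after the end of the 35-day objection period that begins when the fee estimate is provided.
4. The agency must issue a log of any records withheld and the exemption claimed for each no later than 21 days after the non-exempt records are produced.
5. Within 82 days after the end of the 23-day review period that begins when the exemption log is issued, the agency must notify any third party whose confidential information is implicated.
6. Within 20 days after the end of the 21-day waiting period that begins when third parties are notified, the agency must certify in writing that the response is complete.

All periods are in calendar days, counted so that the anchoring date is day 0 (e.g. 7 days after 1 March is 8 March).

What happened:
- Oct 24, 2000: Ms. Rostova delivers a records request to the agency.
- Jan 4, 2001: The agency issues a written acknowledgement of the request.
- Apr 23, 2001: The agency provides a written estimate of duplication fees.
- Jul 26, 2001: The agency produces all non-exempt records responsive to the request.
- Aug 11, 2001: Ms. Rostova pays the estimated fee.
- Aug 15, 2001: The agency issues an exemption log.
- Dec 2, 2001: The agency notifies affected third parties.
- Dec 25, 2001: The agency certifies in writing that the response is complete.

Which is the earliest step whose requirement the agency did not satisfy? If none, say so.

Step 1: 77 days after Oct 24, 2000 (when the request is received) is Jan 9, 2001; done Jan 4, 2001 — timely.
Step 2: 90 days after Jan 25, 2001 (end of the 21-day review period, which began when the acknowledgement is issued on Jan 4, 2001) is Apr 25, 2001; done Apr 23, 2001 — timely.
Step 3: 60 days after May 28, 2001 (end of the 35-day objection period, which began when the fee estimate is provided on Apr 23, 2001) is Jul 27, 2001; Jul 26, 2001 is within that limit.
Step 4: 21 days after Jul 26, 2001 (when the non-exempt records are produced) is Aug 16, 2001; done Aug 15, 2001 — timely.
Step 5: 82 days after Sep 7, 2001 (end of the 23-day review period, which began when the exemption log is issued on Aug 15, 2001) is Nov 28, 2001; done Dec 2, 2001 — 4 days late.
The analysis stops there.

Step 5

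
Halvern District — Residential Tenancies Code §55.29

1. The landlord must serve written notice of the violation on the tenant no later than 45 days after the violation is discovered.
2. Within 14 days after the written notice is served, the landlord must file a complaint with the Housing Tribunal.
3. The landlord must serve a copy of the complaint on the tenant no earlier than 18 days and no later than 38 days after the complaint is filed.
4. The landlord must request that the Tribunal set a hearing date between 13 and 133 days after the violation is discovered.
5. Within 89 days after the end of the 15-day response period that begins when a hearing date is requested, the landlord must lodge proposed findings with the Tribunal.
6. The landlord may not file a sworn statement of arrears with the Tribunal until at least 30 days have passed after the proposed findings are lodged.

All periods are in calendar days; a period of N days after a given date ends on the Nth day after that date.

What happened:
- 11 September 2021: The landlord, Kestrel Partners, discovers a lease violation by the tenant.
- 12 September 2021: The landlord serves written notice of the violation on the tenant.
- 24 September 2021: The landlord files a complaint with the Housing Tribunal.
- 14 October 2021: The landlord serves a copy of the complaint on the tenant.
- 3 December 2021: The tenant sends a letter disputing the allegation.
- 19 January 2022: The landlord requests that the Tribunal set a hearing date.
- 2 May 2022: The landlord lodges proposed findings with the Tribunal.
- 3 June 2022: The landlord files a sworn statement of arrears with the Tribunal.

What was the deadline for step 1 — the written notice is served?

26 October 2021

Step 1 runs from 11 September 2021, when the violation is discovered. 45 days after 11 September 2021 is 26 October 2021.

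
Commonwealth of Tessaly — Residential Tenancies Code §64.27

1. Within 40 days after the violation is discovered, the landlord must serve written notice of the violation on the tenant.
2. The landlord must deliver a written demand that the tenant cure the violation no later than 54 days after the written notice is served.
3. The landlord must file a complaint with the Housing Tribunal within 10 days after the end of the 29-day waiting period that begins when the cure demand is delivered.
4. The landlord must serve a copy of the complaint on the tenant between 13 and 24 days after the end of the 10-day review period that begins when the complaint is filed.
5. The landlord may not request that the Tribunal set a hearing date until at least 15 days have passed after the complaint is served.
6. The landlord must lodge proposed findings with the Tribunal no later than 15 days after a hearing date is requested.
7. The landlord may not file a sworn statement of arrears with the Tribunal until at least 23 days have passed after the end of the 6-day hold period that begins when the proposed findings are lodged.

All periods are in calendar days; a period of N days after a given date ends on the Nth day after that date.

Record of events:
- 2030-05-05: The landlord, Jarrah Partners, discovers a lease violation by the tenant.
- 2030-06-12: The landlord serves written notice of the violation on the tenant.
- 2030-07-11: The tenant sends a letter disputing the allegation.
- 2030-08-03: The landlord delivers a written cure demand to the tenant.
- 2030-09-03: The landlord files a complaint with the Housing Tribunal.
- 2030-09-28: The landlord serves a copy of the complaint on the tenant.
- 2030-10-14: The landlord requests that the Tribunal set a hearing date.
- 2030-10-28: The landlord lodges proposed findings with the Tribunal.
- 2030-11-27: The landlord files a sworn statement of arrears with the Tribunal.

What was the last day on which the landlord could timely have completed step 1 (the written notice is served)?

2030-06-14

Step 1 runs from 2030-05-05, when the violation is discovered. 40 days after 2030-05-05 is 2030-06-14.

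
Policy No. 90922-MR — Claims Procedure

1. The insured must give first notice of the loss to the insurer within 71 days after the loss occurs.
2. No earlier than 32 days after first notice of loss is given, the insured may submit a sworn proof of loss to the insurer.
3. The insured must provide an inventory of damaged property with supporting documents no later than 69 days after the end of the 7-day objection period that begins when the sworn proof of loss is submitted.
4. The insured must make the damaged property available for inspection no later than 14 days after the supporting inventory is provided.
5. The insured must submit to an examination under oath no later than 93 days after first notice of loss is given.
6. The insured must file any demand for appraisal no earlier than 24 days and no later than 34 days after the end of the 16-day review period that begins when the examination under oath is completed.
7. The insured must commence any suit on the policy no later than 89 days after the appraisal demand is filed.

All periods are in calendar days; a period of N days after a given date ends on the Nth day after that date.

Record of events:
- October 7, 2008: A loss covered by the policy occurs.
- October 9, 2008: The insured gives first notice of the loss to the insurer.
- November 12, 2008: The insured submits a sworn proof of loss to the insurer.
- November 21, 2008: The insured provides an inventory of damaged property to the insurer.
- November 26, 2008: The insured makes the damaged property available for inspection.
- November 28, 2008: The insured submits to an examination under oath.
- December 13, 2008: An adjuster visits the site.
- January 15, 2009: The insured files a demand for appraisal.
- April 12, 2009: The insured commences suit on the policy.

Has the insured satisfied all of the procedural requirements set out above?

(1) due by October 7, 2008 + 71 days = December 17, 2008; completed October 9, 2008, before the deadline.
(2) permitted from October 9, 2008 + 32 days = November 10, 2008 onward; done November 12, 2008, after the minimum wait.
(3) due by November 19, 2008 + 69 days = January 27, 2009; completed November 21, 2008, before the deadline.
(4) due by November 21, 2008 + 14 days = December 5, 2008; completed November 26, 2008, before the deadline.
(5) due by October 9, 2008 + 93 days = January 10, 2009; completed November 28, 2008, before the deadline.
(6) the permitted window runs from December 14, 2008 + 24 = January 7, 2009 to December 14, 2008 + 34 = January 17, 2009; done January 15, 2009, which is between those dates.
(7) due by January 15, 2009 + 89 days = April 14, 2009; done April 12, 2009 — timely.

Yes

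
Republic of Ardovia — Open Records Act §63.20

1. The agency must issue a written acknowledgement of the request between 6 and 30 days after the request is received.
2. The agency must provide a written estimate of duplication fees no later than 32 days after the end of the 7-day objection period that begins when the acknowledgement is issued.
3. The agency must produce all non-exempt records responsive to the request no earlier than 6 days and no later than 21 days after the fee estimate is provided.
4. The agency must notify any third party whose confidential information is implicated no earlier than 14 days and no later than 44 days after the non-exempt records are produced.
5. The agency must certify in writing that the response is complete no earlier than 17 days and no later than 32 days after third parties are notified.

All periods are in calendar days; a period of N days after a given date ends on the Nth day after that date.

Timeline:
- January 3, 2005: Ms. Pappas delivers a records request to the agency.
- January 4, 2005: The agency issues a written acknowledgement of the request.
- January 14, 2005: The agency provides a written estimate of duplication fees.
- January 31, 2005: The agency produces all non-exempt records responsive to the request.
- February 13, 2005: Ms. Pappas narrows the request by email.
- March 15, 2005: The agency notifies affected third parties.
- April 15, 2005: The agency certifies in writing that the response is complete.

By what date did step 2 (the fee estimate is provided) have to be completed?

The acknowledgement is issued on January 4, 2005; the 7-day objection period therefore ends January 11, 2005, and step 2 runs from that date. 32 days after January 11, 2005 is February 12, 2005.

February 12, 2005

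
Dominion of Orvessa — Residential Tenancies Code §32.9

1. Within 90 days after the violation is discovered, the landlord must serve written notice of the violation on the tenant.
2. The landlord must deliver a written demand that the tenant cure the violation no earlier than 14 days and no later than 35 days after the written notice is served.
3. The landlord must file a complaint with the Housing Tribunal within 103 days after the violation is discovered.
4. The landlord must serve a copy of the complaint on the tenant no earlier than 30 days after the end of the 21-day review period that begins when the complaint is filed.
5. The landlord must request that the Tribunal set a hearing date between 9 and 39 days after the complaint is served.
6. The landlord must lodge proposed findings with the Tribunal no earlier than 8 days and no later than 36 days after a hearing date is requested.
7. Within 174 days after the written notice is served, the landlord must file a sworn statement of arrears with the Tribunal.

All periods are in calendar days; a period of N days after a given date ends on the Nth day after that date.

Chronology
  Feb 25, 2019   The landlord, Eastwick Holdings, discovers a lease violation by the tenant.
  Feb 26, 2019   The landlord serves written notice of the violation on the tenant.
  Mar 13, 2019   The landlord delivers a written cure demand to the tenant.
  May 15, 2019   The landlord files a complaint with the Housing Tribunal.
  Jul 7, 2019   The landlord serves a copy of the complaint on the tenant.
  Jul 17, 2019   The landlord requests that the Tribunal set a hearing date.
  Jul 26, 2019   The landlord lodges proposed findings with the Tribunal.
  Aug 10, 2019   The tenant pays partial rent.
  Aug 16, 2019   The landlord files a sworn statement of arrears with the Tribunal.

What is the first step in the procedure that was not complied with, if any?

None — every step was satisfied

Step 1 — counting 90 days from Feb 25, 2019 (when the violation is discovered) gives a deadline of May 26, 2019; done Feb 26, 2019 — timely.
Step 2 — 14 and 35 days from Feb 26, 2019 (when the written notice is served) are Mar 12, 2019 and Apr 2, 2019 respectively; done Mar 13, 2019 — within the window.
Step 3 — counting 103 days from Feb 25, 2019 (when the violation is discovered) gives a deadline of Jun 8, 2019; done May 15, 2019 — timely.
Step 4 — must wait 30 days from Jun 5, 2019 (end of the 21-day review period, which began when the complaint is filed on May 15, 2019), so not before Jul 5, 2019; Jul 7, 2019 is on or after that date.
Step 5 — 9 and 39 days from Jul 7, 2019 (when the complaint is served) are Jul 16, 2019 and Aug 15, 2019 respectively; done Jul 17, 2019, which is between those dates.
Step 6 — 8 and 36 days from Jul 17, 2019 (when a hearing date is requested) are Jul 25, 2019 and Aug 22, 2019 respectively; done Jul 26, 2019 — within the window.
Step 7 — counting 174 days from Feb 26, 2019 (when the written notice is served) gives a deadline of Aug 19, 2019; Aug 16, 2019 is within that limit.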